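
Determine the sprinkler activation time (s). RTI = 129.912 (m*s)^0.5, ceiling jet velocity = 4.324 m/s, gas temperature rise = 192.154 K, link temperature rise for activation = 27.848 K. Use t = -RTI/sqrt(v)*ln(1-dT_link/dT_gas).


dT_link/dT_gas = 0.14493
ln(1 - 0.14493) = -0.15657
t = -129.912 / sqrt(4.324) * -0.15657 = 9.7815 s

9.7815 s


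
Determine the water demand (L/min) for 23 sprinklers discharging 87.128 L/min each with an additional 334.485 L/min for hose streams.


Sprinkler demand = 23 * 87.128 = 2003.944 L/min
Total = 2003.944 + 334.485 = 2338.429 L/min

2338.429 L/min


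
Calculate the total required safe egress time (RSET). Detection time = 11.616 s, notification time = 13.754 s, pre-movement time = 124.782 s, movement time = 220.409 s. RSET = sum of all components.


Total = 11.616 + 13.754 + 124.782 + 220.409 = 370.561 s

370.561 s


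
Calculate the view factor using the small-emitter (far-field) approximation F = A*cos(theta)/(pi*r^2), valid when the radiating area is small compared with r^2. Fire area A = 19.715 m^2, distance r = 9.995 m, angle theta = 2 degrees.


cos(2 deg) = 0.99939
pi*r^2 = 313.85
F = 19.715 * 0.99939 / 313.85 = 0.062779

0.062779


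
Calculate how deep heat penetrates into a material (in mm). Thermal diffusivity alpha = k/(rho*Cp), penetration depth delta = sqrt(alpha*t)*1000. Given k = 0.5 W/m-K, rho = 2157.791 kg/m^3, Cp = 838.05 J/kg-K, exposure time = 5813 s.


alpha = 0.5 / (2157.791 * 838.05) = 2.7650e-07 m^2/s
alpha * t = 0.0016073
delta = sqrt(0.0016073) * 1000 = 40.091 mm

40.091 mm


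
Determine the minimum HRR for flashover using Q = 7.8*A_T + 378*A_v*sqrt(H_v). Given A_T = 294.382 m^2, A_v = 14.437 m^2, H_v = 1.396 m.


7.8*A_T = 2296.2
sqrt(H_v) = 1.1815
378*A_v*sqrt(H_v) = 6447.8
Q = 2296.2 + 6447.8 = 8744.0 kW

8744.0 kW


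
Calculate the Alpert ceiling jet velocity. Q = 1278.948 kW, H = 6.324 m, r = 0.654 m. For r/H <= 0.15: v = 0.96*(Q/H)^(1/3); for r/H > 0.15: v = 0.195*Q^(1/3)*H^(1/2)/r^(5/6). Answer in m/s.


r/H = 0.654 / 6.324 = 0.10342
r/H <= 0.15, so v = 0.96*(Q/H)^(1/3)
Q/H = 202.24
(Q/H)^(1/3) = 5.8698
v = 0.96 * 5.8698 = 5.6350 m/s

5.6350 m/s


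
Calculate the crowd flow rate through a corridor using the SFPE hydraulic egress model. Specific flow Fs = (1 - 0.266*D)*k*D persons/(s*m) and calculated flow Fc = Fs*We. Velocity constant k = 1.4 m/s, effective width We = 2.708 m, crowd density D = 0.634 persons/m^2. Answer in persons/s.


1 - 0.266*D = 1 - 0.266*0.634 = 0.83136
Fs = 0.83136 * 1.4 * 0.634 = 0.73791 persons/(s*m)
Fc = 0.73791 * 2.708 = 1.9983 persons/s

1.9983 persons/s


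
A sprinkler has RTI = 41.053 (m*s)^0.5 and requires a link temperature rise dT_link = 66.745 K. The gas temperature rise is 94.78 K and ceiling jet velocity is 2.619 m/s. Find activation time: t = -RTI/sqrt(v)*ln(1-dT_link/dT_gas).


dT_link/dT_gas = 0.70421
ln(1 - 0.70421) = -1.2181
t = -41.053 / sqrt(2.619) * -1.2181 = 30.900 s

30.900 s


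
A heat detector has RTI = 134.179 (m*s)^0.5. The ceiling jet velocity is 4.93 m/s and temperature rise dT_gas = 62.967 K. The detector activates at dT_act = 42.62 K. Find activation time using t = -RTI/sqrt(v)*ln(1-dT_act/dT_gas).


dT_act/dT_gas = 0.67686
ln(1 - 0.67686) = -1.1297
t = -134.179 / sqrt(4.93) * -1.1297 = 68.268 s

68.268 s


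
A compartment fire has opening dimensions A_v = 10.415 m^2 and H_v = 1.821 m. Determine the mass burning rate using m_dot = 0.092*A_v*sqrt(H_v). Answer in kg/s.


sqrt(H_v) = 1.3494
m_dot = 0.092 * 10.415 * 1.3494 = 1.2930 kg/s

1.2930 kg/s


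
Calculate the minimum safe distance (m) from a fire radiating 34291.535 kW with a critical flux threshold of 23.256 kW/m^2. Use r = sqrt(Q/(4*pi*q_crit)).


4*pi*q_crit = 292.24
Q/(4*pi*q_crit) = 117.34
r = sqrt(117.34) = 10.832 m

10.832 m


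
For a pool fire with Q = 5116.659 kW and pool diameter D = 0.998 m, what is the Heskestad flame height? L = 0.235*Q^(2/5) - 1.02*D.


Q^(2/5) = 30.451
0.235 * Q^(2/5) = 7.1559
1.02 * D = 1.0180
L = 6.1379 m

6.1379 m


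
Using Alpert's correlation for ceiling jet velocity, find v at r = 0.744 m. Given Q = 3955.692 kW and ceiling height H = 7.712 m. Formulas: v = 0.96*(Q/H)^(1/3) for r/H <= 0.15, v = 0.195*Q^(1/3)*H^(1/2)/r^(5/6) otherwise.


r/H = 0.744 / 7.712 = 0.096473
r/H <= 0.15, so v = 0.96*(Q/H)^(1/3)
Q/H = 512.93
(Q/H)^(1/3) = 8.0048
v = 0.96 * 8.0048 = 7.6846 m/s

7.6846 m/s


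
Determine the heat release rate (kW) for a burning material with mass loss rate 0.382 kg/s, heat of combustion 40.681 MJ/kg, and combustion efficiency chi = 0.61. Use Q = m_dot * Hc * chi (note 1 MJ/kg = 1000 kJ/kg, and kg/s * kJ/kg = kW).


Hc = 40.681 MJ/kg = 40.681 * 1000 kJ/kg = 40681 kJ/kg
Q = 0.382 kg/s * 40681 kJ/kg * 0.61 = 9479.5 kW

9479.5 kW


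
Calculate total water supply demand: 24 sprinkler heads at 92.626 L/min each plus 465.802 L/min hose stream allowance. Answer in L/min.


Sprinkler demand = 24 * 92.626 = 2223.024 L/min
Total = 2223.024 + 465.802 = 2688.826 L/min

2688.826 L/min


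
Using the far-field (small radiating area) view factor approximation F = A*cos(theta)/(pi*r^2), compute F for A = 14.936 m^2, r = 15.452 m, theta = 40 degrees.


cos(40 deg) = 0.76604
pi*r^2 = 750.10
F = 14.936 * 0.76604 / 750.10 = 0.015253

0.015253


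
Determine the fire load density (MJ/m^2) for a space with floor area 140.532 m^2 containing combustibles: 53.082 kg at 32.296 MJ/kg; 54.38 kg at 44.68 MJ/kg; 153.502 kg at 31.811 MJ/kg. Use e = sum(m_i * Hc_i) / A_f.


Total energy = 53.082*32.296 + 54.38*44.68 + 153.502*31.811
= 1714.336 + 2429.698 + 4883.052
= 9027.087 MJ
e = 9027.087 / 140.532 = 64.235 MJ/m^2

64.235 MJ/m^2


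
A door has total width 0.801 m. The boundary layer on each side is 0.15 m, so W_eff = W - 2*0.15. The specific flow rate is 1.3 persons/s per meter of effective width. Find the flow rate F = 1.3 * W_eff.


W_eff = 0.801 - 0.30 = 0.501 m
F = 1.3 * 0.501 = 0.65130 persons/s

0.65130 persons/s


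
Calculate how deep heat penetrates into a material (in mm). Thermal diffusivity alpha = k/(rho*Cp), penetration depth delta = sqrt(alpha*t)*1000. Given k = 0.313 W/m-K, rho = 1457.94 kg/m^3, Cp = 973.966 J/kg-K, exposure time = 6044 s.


alpha = 0.313 / (1457.94 * 973.966) = 2.2043e-07 m^2/s
alpha * t = 0.0013322
delta = sqrt(0.0013322) * 1000 = 36.500 mm

36.500 mm


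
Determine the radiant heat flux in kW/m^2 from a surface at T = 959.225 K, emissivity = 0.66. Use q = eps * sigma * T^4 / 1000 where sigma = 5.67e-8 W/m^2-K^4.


T^4 = 8.4661e+11
q = 0.66 * 5.67e-8 * 8.4661e+11 / 1000 = 31.682 kW/m^2

31.682 kW/m^2


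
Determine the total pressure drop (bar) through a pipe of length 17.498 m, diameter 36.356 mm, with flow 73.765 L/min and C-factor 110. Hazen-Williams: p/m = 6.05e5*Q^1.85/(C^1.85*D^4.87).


Q^1.85 = 2854.5
C^1.85 = 5978.3
D^4.87 = 3.9811e+07
p/m = 0.0072560 bar/m
p_total = 0.0072560 * 17.498 = 0.12697 bar

0.12697 bar


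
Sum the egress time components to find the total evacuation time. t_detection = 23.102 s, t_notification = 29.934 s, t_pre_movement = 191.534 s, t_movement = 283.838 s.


Total = 23.102 + 29.934 + 191.534 + 283.838 = 528.408 s

528.408 s


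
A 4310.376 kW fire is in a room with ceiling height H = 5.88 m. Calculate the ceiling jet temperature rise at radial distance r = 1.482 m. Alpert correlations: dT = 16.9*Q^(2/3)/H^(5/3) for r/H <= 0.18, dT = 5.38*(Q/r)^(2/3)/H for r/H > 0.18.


r/H = 1.482 / 5.88 = 0.25204
r/H > 0.18, so dT = 5.38*(Q/r)^(2/3)/H
Q/r = 2908.5
(Q/r)^(2/3) = 203.76
dT = 5.38 * 203.76 / 5.88 = 186.43 K

186.43 K


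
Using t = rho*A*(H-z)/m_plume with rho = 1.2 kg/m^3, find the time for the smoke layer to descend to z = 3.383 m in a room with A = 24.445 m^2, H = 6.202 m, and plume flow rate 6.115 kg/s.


H - z = 2.819 m
t = 1.2 * 24.445 * 2.819 / 6.115 = 13.523 s

13.523 s


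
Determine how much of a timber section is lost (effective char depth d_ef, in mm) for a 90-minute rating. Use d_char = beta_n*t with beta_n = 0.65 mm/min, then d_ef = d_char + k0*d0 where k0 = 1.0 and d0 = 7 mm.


d_char = 0.65 * 90 = 58.5 mm
d_ef = 58.5 + 1.0*7 = 65.5 mm

65.5 mm


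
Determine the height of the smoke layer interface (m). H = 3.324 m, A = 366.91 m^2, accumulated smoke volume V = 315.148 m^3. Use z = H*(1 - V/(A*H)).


V/(A*H) = 0.25840
1 - 0.25840 = 0.74160
z = 3.324 * 0.74160 = 2.4651 m

2.4651 m


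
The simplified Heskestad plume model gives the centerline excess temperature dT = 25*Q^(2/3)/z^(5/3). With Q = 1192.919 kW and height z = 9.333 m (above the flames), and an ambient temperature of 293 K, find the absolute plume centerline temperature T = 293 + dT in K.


Q^(2/3) = 112.48
z^(5/3) = 41.372
dT = 25 * 112.48 / 41.372 = 67.969 K
T = 293 + 67.969 = 360.97 K

360.97 K


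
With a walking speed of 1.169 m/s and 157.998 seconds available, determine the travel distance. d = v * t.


d = 1.169 * 157.998 = 184.70 m

184.70 m


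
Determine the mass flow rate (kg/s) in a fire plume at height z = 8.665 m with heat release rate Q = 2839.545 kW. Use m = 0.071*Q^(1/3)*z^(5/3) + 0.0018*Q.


Q^(1/3) = 14.161
z^(5/3) = 36.555
First term = 0.071 * 14.161 * 36.555 = 36.753
Second term = 0.0018 * 2839.545 = 5.1112
m = 41.864 kg/s

41.864 kg/s


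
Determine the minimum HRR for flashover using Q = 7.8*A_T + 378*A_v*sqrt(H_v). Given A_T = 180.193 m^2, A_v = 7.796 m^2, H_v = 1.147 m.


7.8*A_T = 1405.5
sqrt(H_v) = 1.0710
378*A_v*sqrt(H_v) = 3156.1
Q = 1405.5 + 3156.1 = 4561.6 kW

4561.6 kW


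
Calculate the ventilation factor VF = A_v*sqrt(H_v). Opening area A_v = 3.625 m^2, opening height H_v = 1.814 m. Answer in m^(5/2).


sqrt(H_v) = 1.3468
VF = 3.625 * 1.3468 = 4.8823 m^(5/2)

4.8823 m^(5/2)


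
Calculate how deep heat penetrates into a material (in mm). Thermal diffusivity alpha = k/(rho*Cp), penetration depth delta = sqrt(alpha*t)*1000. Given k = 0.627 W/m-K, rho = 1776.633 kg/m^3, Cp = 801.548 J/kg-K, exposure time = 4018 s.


alpha = 0.627 / (1776.633 * 801.548) = 4.4029e-07 m^2/s
alpha * t = 0.0017691
delta = sqrt(0.0017691) * 1000 = 42.061 mm

42.061 mm


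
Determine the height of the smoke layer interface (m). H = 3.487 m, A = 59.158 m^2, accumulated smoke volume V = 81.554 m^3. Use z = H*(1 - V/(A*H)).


V/(A*H) = 0.39535
1 - 0.39535 = 0.60465
z = 3.487 * 0.60465 = 2.1084 m

2.1084 m


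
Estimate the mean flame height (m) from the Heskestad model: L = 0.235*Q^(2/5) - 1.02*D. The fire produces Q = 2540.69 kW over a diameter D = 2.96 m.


Q^(2/5) = 23.013
0.235 * Q^(2/5) = 5.4081
1.02 * D = 3.0192
L = 2.3889 m

2.3889 m


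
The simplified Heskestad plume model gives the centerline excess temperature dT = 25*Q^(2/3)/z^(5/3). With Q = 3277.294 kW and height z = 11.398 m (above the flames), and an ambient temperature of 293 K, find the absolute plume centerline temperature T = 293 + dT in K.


Q^(2/3) = 220.64
z^(5/3) = 57.727
dT = 25 * 220.64 / 57.727 = 95.551 K
T = 293 + 95.551 = 388.55 K

388.55 K


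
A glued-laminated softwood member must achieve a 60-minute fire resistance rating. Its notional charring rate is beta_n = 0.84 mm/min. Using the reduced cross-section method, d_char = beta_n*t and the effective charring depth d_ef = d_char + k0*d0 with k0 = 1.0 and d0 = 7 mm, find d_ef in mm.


d_char = 0.84 * 60 = 50.4 mm
d_ef = 50.4 + 1.0*7 = 57.4 mm

57.4 mm


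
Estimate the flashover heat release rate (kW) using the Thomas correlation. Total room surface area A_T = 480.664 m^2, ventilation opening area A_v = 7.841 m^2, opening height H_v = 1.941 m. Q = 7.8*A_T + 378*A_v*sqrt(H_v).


7.8*A_T = 3749.2
sqrt(H_v) = 1.3932
378*A_v*sqrt(H_v) = 4129.3
Q = 3749.2 + 4129.3 = 7878.5 kW

7878.5 kW


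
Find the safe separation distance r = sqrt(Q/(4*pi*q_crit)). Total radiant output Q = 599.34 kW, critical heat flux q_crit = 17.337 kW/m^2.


4*pi*q_crit = 217.86
Q/(4*pi*q_crit) = 2.7510
r = sqrt(2.7510) = 1.6586 m

1.6586 m


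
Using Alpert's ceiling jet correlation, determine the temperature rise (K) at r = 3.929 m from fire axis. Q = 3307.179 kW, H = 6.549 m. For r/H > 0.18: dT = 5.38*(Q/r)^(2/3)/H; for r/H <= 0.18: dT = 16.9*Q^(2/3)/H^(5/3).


r/H = 3.929 / 6.549 = 0.59994
r/H > 0.18, so dT = 5.38*(Q/r)^(2/3)/H
Q/r = 841.74
(Q/r)^(2/3) = 89.149
dT = 5.38 * 89.149 / 6.549 = 73.236 K

73.236 K


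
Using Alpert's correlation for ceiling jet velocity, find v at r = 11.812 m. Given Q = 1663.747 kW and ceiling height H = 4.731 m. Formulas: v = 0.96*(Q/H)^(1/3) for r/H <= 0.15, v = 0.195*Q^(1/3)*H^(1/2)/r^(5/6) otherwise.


r/H = 11.812 / 4.731 = 2.4967
r/H > 0.15, so v = 0.195*Q^(1/3)*H^(1/2)/r^(5/6)
Q^(1/3) = 11.849
H^(1/2) = 2.1751
r^(5/6) = 7.8271
v = 0.195 * 11.849 * 2.1751 / 7.8271 = 0.64210 m/s

0.64210 m/s


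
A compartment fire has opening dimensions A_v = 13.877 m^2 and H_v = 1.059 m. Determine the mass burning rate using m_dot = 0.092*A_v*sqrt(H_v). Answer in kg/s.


sqrt(H_v) = 1.0291
m_dot = 0.092 * 13.877 * 1.0291 = 1.3138 kg/s

1.3138 kg/s


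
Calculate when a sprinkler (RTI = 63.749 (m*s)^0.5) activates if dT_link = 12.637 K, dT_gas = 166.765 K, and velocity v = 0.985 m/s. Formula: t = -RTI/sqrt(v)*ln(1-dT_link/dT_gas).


dT_link/dT_gas = 0.075777
ln(1 - 0.075777) = -0.078802
t = -63.749 / sqrt(0.985) * -0.078802 = 5.0617 s

5.0617 s


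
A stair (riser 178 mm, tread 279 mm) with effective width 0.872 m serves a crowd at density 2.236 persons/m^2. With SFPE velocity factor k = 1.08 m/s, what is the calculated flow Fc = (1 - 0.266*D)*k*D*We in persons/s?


1 - 0.266*D = 1 - 0.266*2.236 = 0.40522
Fs = 0.40522 * 1.08 * 2.236 = 0.97857 persons/(s*m)
Fc = 0.97857 * 0.872 = 0.85331 persons/s

0.85331 persons/s


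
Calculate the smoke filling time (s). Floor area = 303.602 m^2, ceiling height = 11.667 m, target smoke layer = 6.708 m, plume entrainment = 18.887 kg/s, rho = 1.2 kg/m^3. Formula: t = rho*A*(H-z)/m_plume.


H - z = 4.959 m
t = 1.2 * 303.602 * 4.959 / 18.887 = 95.657 s

95.657 s


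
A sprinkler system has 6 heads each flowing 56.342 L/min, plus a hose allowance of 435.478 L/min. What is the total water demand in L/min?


Sprinkler demand = 6 * 56.342 = 338.052 L/min
Total = 338.052 + 435.478 = 773.53 L/min

773.53 L/min


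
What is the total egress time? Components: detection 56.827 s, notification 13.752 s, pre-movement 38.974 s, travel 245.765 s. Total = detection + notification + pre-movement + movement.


Total = 56.827 + 13.752 + 38.974 + 245.765 = 355.318 s

355.318 s


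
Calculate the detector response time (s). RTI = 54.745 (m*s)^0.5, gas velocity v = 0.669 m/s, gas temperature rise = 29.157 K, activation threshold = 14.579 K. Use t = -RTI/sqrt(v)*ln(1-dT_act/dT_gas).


dT_act/dT_gas = 0.50002
ln(1 - 0.50002) = -0.69318
t = -54.745 / sqrt(0.669) * -0.69318 = 46.396 s

46.396 s


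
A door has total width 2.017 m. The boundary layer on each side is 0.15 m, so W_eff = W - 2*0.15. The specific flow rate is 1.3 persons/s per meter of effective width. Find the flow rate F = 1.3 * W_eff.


W_eff = 2.017 - 0.30 = 1.717 m
F = 1.3 * 1.717 = 2.2321 persons/s

2.2321 persons/s


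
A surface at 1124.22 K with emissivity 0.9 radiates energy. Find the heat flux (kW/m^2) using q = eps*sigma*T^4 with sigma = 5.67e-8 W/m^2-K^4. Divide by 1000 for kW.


T^4 = 1.5974e+12
q = 0.9 * 5.67e-8 * 1.5974e+12 / 1000 = 81.514 kW/m^2

81.514 kW/m^2


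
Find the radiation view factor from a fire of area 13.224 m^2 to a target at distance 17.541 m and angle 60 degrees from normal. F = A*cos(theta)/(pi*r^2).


cos(60 deg) = 0.5
pi*r^2 = 966.63
F = 13.224 * 0.5 / 966.63 = 0.0068403

0.0068403


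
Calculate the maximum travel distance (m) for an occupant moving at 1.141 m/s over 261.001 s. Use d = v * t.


d = 1.141 * 261.001 = 297.80 m

297.80 m


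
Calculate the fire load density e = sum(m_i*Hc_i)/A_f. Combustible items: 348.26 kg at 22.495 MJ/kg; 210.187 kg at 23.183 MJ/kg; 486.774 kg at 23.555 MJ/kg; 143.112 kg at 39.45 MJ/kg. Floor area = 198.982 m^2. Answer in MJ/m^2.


Total energy = 348.26*22.495 + 210.187*23.183 + 486.774*23.555 + 143.112*39.45
= 7834.109 + 4872.765 + 11465.96 + 5645.768
= 29818.60 MJ
e = 29818.60 / 198.982 = 149.86 MJ/m^2

149.86 MJ/m^2


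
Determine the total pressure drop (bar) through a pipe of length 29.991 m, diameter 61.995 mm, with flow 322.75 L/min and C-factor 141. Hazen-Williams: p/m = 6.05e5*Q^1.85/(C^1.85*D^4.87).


Q^1.85 = 43793
C^1.85 = 9463.6
D^4.87 = 5.3552e+08
p/m = 0.0052279 bar/m
p_total = 0.0052279 * 29.991 = 0.15679 bar

0.15679 bar


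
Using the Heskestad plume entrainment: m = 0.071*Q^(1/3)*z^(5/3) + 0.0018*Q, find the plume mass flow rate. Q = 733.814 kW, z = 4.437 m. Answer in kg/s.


Q^(1/3) = 9.0198
z^(5/3) = 11.981
First term = 0.071 * 9.0198 * 11.981 = 7.6725
Second term = 0.0018 * 733.814 = 1.3209
m = 8.9934 kg/s

8.9934 kg/s


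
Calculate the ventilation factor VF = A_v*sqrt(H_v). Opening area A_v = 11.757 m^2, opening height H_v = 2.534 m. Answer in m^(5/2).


sqrt(H_v) = 1.5919
VF = 11.757 * 1.5919 = 18.715 m^(5/2)

18.715 m^(5/2)


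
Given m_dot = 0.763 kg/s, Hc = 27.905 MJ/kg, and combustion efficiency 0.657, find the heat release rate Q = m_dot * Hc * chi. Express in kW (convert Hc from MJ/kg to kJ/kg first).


Hc = 27.905 MJ/kg = 27.905 * 1000 kJ/kg = 27905 kJ/kg
Q = 0.763 kg/s * 27905 kJ/kg * 0.657 = 13989 kW

13989 kW


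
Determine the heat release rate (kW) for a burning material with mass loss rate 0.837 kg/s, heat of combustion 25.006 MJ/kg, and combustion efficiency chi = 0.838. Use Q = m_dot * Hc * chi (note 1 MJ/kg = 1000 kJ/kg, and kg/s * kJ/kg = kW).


Hc = 25.006 MJ/kg = 25.006 * 1000 kJ/kg = 25006 kJ/kg
Q = 0.837 kg/s * 25006 kJ/kg * 0.838 = 17539 kW

17539 kW


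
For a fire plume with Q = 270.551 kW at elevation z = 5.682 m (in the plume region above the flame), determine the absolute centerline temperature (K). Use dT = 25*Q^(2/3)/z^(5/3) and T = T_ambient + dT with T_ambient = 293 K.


Q^(2/3) = 41.831
z^(5/3) = 18.093
dT = 25 * 41.831 / 18.093 = 57.801 K
T = 293 + 57.801 = 350.80 K

350.80 K


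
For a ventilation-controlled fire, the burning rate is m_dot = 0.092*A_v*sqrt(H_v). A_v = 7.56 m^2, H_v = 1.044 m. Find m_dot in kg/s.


sqrt(H_v) = 1.0218
m_dot = 0.092 * 7.56 * 1.0218 = 0.71066 kg/s

0.71066 kg/s


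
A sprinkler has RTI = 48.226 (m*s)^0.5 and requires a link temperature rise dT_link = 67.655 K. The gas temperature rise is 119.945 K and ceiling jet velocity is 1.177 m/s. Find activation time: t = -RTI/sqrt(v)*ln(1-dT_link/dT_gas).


dT_link/dT_gas = 0.56405
ln(1 - 0.56405) = -0.83023
t = -48.226 / sqrt(1.177) * -0.83023 = 36.905 s

36.905 s


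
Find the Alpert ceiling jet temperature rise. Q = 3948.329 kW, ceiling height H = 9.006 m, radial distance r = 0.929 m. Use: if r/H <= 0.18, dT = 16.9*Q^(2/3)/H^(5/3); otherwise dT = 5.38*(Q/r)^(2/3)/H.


r/H = 0.929 / 9.006 = 0.10315
r/H <= 0.18, so dT = 16.9*Q^(2/3)/H^(5/3)
Q^(2/3) = 249.81
H^(5/3) = 38.984
dT = 16.9 * 249.81 / 38.984 = 108.30 K

108.30 K


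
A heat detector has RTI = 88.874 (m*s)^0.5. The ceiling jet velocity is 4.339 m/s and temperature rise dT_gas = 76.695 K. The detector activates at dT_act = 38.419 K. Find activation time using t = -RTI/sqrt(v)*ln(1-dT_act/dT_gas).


dT_act/dT_gas = 0.50093
ln(1 - 0.50093) = -0.69501
t = -88.874 / sqrt(4.339) * -0.69501 = 29.653 s

29.653 s


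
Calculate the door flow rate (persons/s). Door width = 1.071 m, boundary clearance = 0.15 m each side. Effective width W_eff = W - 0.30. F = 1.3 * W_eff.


W_eff = 1.071 - 0.30 = 0.771 m
F = 1.3 * 0.771 = 1.0023 persons/s

1.0023 persons/s


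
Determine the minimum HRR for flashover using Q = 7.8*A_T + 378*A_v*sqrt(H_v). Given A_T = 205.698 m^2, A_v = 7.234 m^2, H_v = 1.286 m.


7.8*A_T = 1604.4
sqrt(H_v) = 1.1340
378*A_v*sqrt(H_v) = 3100.9
Q = 1604.4 + 3100.9 = 4705.4 kW

4705.4 kW


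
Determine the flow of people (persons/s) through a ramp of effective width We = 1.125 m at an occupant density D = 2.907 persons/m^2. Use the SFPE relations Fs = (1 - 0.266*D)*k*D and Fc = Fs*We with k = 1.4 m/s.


1 - 0.266*D = 1 - 0.266*2.907 = 0.22674
Fs = 0.22674 * 1.4 * 2.907 = 0.92278 persons/(s*m)
Fc = 0.92278 * 1.125 = 1.0381 persons/s

1.0381 persons/s


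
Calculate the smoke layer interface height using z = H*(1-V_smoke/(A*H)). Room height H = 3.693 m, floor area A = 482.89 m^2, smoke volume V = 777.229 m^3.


V/(A*H) = 0.43583
1 - 0.43583 = 0.56417
z = 3.693 * 0.56417 = 2.0835 m

2.0835 m


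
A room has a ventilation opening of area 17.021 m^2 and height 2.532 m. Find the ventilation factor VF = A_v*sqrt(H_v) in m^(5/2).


sqrt(H_v) = 1.5912
VF = 17.021 * 1.5912 = 27.084 m^(5/2)

27.084 m^(5/2)


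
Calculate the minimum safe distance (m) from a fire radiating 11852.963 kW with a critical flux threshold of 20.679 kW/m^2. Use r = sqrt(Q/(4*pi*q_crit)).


4*pi*q_crit = 259.86
Q/(4*pi*q_crit) = 45.613
r = sqrt(45.613) = 6.7537 m

6.7537 m


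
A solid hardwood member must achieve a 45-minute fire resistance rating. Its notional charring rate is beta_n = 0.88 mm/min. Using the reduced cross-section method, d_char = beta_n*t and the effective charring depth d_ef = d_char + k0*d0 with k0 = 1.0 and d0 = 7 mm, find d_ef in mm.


d_char = 0.88 * 45 = 39.6 mm
d_ef = 39.6 + 1.0*7 = 46.6 mm

46.6 mm


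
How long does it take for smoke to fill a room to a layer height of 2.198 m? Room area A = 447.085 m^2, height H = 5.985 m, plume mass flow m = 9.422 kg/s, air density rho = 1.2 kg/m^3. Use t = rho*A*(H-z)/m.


H - z = 3.787 m
t = 1.2 * 447.085 * 3.787 / 9.422 = 215.64 s

215.64 s


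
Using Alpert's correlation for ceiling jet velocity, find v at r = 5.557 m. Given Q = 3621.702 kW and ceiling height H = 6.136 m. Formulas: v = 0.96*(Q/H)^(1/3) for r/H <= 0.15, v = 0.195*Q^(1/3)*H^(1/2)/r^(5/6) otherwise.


r/H = 5.557 / 6.136 = 0.90564
r/H > 0.15, so v = 0.195*Q^(1/3)*H^(1/2)/r^(5/6)
Q^(1/3) = 15.357
H^(1/2) = 2.4771
r^(5/6) = 4.1754
v = 0.195 * 15.357 * 2.4771 / 4.1754 = 1.7766 m/s

1.7766 m/s


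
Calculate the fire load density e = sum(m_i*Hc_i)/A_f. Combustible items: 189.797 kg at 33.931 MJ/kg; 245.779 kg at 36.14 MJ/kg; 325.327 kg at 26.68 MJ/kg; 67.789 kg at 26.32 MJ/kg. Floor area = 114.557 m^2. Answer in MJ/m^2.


Total energy = 189.797*33.931 + 245.779*36.14 + 325.327*26.68 + 67.789*26.32
= 6440.002 + 8882.453 + 8679.724 + 1784.206
= 25786.39 MJ
e = 25786.39 / 114.557 = 225.10 MJ/m^2

225.10 MJ/m^2


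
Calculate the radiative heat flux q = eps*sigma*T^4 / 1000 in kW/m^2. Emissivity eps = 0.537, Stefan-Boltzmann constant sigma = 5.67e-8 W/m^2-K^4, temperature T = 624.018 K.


T^4 = 1.5163e+11
q = 0.537 * 5.67e-8 * 1.5163e+11 / 1000 = 4.6169 kW/m^2

4.6169 kW/m^2


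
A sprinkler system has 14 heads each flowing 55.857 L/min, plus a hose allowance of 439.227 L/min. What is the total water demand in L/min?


Sprinkler demand = 14 * 55.857 = 781.998 L/min
Total = 781.998 + 439.227 = 1221.225 L/min

1221.225 L/min


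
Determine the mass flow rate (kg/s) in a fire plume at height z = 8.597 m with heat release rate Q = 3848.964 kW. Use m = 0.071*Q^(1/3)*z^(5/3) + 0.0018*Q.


Q^(1/3) = 15.672
z^(5/3) = 36.078
First term = 0.071 * 15.672 * 36.078 = 40.144
Second term = 0.0018 * 3848.964 = 6.9281
m = 47.072 kg/s

47.072 kg/s


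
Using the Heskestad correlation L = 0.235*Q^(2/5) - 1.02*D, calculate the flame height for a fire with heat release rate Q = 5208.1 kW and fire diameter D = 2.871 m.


Q^(2/5) = 30.667
0.235 * Q^(2/5) = 7.2068
1.02 * D = 2.9284
L = 4.2783 m

4.2783 m


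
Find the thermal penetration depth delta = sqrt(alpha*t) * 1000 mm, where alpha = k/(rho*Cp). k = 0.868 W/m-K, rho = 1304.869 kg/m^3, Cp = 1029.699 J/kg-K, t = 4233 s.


alpha = 0.868 / (1304.869 * 1029.699) = 6.4601e-07 m^2/s
alpha * t = 0.0027346
delta = sqrt(0.0027346) * 1000 = 52.293 mm

52.293 mm


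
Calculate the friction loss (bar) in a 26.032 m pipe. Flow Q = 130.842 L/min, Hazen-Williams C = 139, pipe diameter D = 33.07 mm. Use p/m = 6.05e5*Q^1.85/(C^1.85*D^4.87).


Q^1.85 = 8241.0
C^1.85 = 9216.7
D^4.87 = 2.5098e+07
p/m = 0.021553 bar/m
p_total = 0.021553 * 26.032 = 0.56108 bar

0.56108 bar


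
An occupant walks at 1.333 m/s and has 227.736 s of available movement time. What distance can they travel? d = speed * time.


d = 1.333 * 227.736 = 303.57 m

303.57 m


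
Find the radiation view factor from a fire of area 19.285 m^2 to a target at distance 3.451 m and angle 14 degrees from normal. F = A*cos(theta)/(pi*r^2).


cos(14 deg) = 0.97030
pi*r^2 = 37.414
F = 19.285 * 0.97030 / 37.414 = 0.50013

0.50013


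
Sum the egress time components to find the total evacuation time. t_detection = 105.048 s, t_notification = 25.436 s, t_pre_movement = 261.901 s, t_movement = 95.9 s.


Total = 105.048 + 25.436 + 261.901 + 95.9 = 488.285 s

488.285 s


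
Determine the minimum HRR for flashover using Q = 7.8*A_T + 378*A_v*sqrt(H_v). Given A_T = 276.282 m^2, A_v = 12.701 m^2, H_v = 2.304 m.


7.8*A_T = 2155.0
sqrt(H_v) = 1.5179
378*A_v*sqrt(H_v) = 7287.4
Q = 2155.0 + 7287.4 = 9442.4 kW

9442.4 kW


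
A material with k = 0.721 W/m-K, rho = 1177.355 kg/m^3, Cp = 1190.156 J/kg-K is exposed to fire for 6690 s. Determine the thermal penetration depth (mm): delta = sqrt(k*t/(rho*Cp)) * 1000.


alpha = 0.721 / (1177.355 * 1190.156) = 5.1455e-07 m^2/s
alpha * t = 0.0034423
delta = sqrt(0.0034423) * 1000 = 58.671 mm

58.671 mm


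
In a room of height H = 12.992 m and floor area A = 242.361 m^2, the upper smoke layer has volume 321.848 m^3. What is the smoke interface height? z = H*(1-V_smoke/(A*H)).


V/(A*H) = 0.10221
1 - 0.10221 = 0.89779
z = 12.992 * 0.89779 = 11.664 m

11.664 m


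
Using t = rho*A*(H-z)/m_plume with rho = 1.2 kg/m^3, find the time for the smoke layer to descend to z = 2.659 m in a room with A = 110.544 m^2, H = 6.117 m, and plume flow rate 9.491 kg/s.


H - z = 3.458 m
t = 1.2 * 110.544 * 3.458 / 9.491 = 48.331 s

48.331 s


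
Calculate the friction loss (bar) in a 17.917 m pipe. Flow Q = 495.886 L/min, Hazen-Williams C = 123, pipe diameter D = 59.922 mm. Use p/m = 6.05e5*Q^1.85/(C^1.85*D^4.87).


Q^1.85 = 96930
C^1.85 = 7350.6
D^4.87 = 4.5378e+08
p/m = 0.017581 bar/m
p_total = 0.017581 * 17.917 = 0.31500 bar

0.31500 bar


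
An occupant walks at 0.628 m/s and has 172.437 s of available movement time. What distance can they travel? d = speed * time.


d = 0.628 * 172.437 = 108.29 m

108.29 m


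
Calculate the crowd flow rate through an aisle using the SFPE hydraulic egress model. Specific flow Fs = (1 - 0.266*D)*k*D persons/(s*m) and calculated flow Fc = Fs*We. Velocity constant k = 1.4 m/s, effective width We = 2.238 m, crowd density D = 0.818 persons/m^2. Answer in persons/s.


1 - 0.266*D = 1 - 0.266*0.818 = 0.78241
Fs = 0.78241 * 1.4 * 0.818 = 0.89602 persons/(s*m)
Fc = 0.89602 * 2.238 = 2.0053 persons/s

2.0053 persons/s


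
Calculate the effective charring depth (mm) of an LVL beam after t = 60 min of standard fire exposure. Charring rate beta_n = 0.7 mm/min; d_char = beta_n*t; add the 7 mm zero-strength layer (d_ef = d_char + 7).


d_char = 0.7 * 60 = 42 mm
d_ef = 42 + 1.0*7 = 49 mm

49 mm


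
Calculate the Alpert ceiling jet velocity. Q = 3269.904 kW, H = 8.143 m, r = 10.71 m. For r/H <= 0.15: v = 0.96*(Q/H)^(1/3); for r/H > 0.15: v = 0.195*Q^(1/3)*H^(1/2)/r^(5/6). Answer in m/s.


r/H = 10.71 / 8.143 = 1.3152
r/H > 0.15, so v = 0.195*Q^(1/3)*H^(1/2)/r^(5/6)
Q^(1/3) = 14.843
H^(1/2) = 2.8536
r^(5/6) = 7.2137
v = 0.195 * 14.843 * 2.8536 / 7.2137 = 1.1449 m/s

1.1449 m/s


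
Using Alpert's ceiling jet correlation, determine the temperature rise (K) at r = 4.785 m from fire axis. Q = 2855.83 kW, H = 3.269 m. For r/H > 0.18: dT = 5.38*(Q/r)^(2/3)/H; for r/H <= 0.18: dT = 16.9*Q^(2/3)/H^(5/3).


r/H = 4.785 / 3.269 = 1.4638
r/H > 0.18, so dT = 5.38*(Q/r)^(2/3)/H
Q/r = 596.83
(Q/r)^(2/3) = 70.887
dT = 5.38 * 70.887 / 3.269 = 116.66 K

116.66 K


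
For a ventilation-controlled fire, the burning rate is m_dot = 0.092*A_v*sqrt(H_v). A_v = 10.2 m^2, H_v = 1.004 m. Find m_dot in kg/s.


sqrt(H_v) = 1.0020
m_dot = 0.092 * 10.2 * 1.0020 = 0.94027 kg/s

0.94027 kg/s


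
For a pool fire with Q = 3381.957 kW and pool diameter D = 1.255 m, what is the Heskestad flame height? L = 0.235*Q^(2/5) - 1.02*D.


Q^(2/5) = 25.803
0.235 * Q^(2/5) = 6.0637
1.02 * D = 1.2801
L = 4.7836 m

4.7836 m


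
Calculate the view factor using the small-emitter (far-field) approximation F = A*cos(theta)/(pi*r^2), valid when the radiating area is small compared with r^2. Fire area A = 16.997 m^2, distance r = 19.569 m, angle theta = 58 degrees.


cos(58 deg) = 0.52992
pi*r^2 = 1203.1
F = 16.997 * 0.52992 / 1203.1 = 0.0074868

0.0074868


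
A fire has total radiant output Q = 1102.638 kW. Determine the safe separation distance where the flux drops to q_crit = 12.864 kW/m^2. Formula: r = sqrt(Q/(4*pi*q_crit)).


4*pi*q_crit = 161.65
Q/(4*pi*q_crit) = 6.8210
r = sqrt(6.8210) = 2.6117 m

2.6117 m


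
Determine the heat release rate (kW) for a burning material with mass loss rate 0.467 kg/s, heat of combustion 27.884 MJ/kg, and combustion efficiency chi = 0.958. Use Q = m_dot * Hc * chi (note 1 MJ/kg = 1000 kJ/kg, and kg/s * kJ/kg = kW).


Hc = 27.884 MJ/kg = 27.884 * 1000 kJ/kg = 27884 kJ/kg
Q = 0.467 kg/s * 27884 kJ/kg * 0.958 = 12475 kW

12475 kW


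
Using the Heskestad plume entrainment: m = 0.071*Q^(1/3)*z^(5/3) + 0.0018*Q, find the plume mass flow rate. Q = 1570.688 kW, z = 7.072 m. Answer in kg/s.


Q^(1/3) = 11.624
z^(5/3) = 26.056
First term = 0.071 * 11.624 * 26.056 = 21.504
Second term = 0.0018 * 1570.688 = 2.8272
m = 24.332 kg/s

24.332 kg/s


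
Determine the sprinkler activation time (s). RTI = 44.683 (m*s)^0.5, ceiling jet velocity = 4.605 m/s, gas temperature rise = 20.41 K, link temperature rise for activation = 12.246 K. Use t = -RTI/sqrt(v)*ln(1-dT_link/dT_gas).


dT_link/dT_gas = 0.6
ln(1 - 0.6) = -0.91629
t = -44.683 / sqrt(4.605) * -0.91629 = 19.079 s

19.079 s


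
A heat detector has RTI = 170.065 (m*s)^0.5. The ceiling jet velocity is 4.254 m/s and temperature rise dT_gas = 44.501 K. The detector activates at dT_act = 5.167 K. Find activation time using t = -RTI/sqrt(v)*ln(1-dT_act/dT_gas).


dT_act/dT_gas = 0.11611
ln(1 - 0.11611) = -0.12342
t = -170.065 / sqrt(4.254) * -0.12342 = 10.177 s

10.177 s


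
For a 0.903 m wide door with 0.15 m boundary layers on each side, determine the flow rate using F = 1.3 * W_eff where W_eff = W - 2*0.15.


W_eff = 0.903 - 0.30 = 0.603 m
F = 1.3 * 0.603 = 0.78390 persons/s

0.78390 persons/s


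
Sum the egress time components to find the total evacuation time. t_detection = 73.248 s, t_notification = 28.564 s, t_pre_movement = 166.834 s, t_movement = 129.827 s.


Total = 73.248 + 28.564 + 166.834 + 129.827 = 398.473 s

398.473 s


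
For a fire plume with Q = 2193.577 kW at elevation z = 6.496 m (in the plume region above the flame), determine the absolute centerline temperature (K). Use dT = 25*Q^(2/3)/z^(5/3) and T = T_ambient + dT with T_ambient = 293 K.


Q^(2/3) = 168.82
z^(5/3) = 22.616
dT = 25 * 168.82 / 22.616 = 186.62 K
T = 293 + 186.62 = 479.62 K

479.62 K


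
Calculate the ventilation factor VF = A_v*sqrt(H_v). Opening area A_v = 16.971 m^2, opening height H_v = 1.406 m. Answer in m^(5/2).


sqrt(H_v) = 1.1857
VF = 16.971 * 1.1857 = 20.123 m^(5/2)

20.123 m^(5/2)


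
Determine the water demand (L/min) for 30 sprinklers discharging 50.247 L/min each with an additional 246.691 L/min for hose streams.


Sprinkler demand = 30 * 50.247 = 1507.41 L/min
Total = 1507.41 + 246.691 = 1754.101 L/min

1754.101 L/min


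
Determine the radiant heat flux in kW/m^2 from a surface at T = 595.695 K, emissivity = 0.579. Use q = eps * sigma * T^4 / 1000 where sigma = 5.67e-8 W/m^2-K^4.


T^4 = 1.2592e+11
q = 0.579 * 5.67e-8 * 1.2592e+11 / 1000 = 4.1339 kW/m^2

4.1339 kW/m^2


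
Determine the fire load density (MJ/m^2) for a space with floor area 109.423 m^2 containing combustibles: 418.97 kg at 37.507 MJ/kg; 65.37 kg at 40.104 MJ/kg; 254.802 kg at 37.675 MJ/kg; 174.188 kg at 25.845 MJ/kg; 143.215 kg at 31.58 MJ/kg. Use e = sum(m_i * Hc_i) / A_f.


Total energy = 418.97*37.507 + 65.37*40.104 + 254.802*37.675 + 174.188*25.845 + 143.215*31.58
= 15714.31 + 2621.598 + 9599.665 + 4501.889 + 4522.730
= 36960.19 MJ
e = 36960.19 / 109.423 = 337.77 MJ/m^2

337.77 MJ/m^2


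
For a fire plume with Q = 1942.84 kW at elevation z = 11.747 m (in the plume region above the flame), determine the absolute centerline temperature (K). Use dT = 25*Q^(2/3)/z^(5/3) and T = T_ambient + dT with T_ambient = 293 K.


Q^(2/3) = 155.70
z^(5/3) = 60.703
dT = 25 * 155.70 / 60.703 = 64.124 K
T = 293 + 64.124 = 357.12 K

357.12 K


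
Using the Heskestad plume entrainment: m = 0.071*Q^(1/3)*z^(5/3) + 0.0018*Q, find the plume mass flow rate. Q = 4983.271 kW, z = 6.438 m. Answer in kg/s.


Q^(1/3) = 17.081
z^(5/3) = 22.280
First term = 0.071 * 17.081 * 22.280 = 27.020
Second term = 0.0018 * 4983.271 = 8.9699
m = 35.990 kg/s

35.990 kg/s


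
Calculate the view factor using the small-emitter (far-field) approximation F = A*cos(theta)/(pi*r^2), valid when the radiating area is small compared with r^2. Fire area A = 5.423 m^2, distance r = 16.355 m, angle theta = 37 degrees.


cos(37 deg) = 0.79864
pi*r^2 = 840.33
F = 5.423 * 0.79864 / 840.33 = 0.0051539

0.0051539


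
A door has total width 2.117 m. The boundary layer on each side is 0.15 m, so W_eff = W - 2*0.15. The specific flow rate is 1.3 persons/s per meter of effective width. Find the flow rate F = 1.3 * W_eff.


W_eff = 2.117 - 0.30 = 1.817 m
F = 1.3 * 1.817 = 2.3621 persons/s

2.3621 persons/s


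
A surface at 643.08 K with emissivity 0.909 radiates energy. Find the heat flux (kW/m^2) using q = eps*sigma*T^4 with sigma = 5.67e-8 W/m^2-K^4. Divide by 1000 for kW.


T^4 = 1.7103e+11
q = 0.909 * 5.67e-8 * 1.7103e+11 / 1000 = 8.8147 kW/m^2

8.8147 kW/m^2


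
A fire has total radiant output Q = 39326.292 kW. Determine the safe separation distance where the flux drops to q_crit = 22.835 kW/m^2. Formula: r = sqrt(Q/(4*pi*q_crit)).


4*pi*q_crit = 286.95
Q/(4*pi*q_crit) = 137.05
r = sqrt(137.05) = 11.707 m

11.707 m


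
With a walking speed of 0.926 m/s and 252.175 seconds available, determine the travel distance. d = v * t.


d = 0.926 * 252.175 = 233.51 m

233.51 m


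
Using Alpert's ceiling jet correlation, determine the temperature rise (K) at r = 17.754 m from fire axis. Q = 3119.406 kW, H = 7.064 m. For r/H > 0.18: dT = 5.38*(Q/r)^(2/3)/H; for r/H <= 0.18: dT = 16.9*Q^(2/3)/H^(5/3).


r/H = 17.754 / 7.064 = 2.5133
r/H > 0.18, so dT = 5.38*(Q/r)^(2/3)/H
Q/r = 175.70
(Q/r)^(2/3) = 31.370
dT = 5.38 * 31.370 / 7.064 = 23.892 K

23.892 K


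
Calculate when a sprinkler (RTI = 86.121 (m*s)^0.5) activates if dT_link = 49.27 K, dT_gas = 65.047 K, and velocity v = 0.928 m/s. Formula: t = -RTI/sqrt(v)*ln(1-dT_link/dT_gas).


dT_link/dT_gas = 0.75745
ln(1 - 0.75745) = -1.4166
t = -86.121 / sqrt(0.928) * -1.4166 = 126.64 s

126.64 s


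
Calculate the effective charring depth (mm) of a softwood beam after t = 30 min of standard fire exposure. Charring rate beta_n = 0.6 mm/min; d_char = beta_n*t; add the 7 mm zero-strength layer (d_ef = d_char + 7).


d_char = 0.6 * 30 = 18 mm
d_ef = 18 + 1.0*7 = 25 mm

25 mm


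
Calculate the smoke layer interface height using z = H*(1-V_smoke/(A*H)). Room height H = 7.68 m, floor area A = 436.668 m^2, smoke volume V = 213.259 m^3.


V/(A*H) = 0.063591
1 - 0.063591 = 0.93641
z = 7.68 * 0.93641 = 7.1916 m

7.1916 m


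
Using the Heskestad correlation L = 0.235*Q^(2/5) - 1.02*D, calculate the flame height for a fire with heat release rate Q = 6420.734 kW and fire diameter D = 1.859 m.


Q^(2/5) = 33.345
0.235 * Q^(2/5) = 7.8361
1.02 * D = 1.8962
L = 5.9400 m

5.9400 m


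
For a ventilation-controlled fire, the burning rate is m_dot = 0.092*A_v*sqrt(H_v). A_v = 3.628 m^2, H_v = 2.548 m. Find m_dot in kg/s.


sqrt(H_v) = 1.5962
m_dot = 0.092 * 3.628 * 1.5962 = 0.53279 kg/s

0.53279 kg/s


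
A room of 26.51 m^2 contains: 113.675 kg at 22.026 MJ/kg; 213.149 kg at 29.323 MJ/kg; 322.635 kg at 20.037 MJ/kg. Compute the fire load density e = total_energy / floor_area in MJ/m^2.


Total energy = 113.675*22.026 + 213.149*29.323 + 322.635*20.037
= 2503.806 + 6250.168 + 6464.637
= 15218.61 MJ
e = 15218.61 / 26.51 = 574.07 MJ/m^2

574.07 MJ/m^2


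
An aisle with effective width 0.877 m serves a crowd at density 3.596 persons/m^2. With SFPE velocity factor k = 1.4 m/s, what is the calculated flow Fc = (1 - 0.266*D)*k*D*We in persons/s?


1 - 0.266*D = 1 - 0.266*3.596 = 0.043464
Fs = 0.043464 * 1.4 * 3.596 = 0.21882 persons/(s*m)
Fc = 0.21882 * 0.877 = 0.19190 persons/s

0.19190 persons/s


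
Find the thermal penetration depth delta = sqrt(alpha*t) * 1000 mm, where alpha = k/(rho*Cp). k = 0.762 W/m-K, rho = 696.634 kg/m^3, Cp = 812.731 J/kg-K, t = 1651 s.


alpha = 0.762 / (696.634 * 812.731) = 1.3459e-06 m^2/s
alpha * t = 0.0022220
delta = sqrt(0.0022220) * 1000 = 47.138 mm

47.138 mm


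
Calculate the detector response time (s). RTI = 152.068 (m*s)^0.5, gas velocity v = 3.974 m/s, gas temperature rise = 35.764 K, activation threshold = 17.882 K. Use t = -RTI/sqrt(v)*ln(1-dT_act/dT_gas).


dT_act/dT_gas = 0.5
ln(1 - 0.5) = -0.69315
t = -152.068 / sqrt(3.974) * -0.69315 = 52.875 s

52.875 s


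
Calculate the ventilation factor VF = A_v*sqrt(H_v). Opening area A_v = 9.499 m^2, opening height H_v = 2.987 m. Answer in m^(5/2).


sqrt(H_v) = 1.7283
VF = 9.499 * 1.7283 = 16.417 m^(5/2)

16.417 m^(5/2)


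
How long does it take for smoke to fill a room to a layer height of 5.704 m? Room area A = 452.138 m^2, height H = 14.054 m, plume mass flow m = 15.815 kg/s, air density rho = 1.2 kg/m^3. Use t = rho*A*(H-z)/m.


H - z = 8.35 m
t = 1.2 * 452.138 * 8.35 / 15.815 = 286.46 s

286.46 s


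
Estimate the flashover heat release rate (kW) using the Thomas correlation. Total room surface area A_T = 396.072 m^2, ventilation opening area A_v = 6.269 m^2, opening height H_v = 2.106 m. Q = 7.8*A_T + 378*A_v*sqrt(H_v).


7.8*A_T = 3089.4
sqrt(H_v) = 1.4512
378*A_v*sqrt(H_v) = 3438.9
Q = 3089.4 + 3438.9 = 6528.3 kW

6528.3 kW


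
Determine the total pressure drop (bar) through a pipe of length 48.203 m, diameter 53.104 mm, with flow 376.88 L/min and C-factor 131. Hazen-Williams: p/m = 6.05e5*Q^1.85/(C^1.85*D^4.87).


Q^1.85 = 58341
C^1.85 = 8259.5
D^4.87 = 2.5198e+08
p/m = 0.016959 bar/m
p_total = 0.016959 * 48.203 = 0.81749 bar

0.81749 bar


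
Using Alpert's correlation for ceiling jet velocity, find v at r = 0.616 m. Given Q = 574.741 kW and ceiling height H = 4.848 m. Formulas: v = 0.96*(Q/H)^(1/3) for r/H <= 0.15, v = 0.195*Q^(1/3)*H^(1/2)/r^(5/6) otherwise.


r/H = 0.616 / 4.848 = 0.12706
r/H <= 0.15, so v = 0.96*(Q/H)^(1/3)
Q/H = 118.55
(Q/H)^(1/3) = 4.9125
v = 0.96 * 4.9125 = 4.7160 m/s

4.7160 m/s


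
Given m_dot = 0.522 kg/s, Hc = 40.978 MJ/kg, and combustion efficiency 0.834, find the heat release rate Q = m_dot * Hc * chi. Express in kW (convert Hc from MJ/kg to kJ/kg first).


Hc = 40.978 MJ/kg = 40.978 * 1000 kJ/kg = 40978 kJ/kg
Q = 0.522 kg/s * 40978 kJ/kg * 0.834 = 17840 kW

17840 kW


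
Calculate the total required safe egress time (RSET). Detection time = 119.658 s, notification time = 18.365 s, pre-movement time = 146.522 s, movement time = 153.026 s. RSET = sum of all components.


Total = 119.658 + 18.365 + 146.522 + 153.026 = 437.571 s

437.571 s


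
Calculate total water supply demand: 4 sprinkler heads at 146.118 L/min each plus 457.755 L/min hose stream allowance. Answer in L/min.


Sprinkler demand = 4 * 146.118 = 584.472 L/min
Total = 584.472 + 457.755 = 1042.227 L/min

1042.227 L/min
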